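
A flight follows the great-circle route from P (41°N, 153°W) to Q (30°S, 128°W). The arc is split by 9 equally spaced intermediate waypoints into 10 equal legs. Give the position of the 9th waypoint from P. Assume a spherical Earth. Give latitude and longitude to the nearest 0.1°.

Write both endpoints as unit vectors p₁, p₂ with components (cos φ cos λ, cos φ sin λ, sin φ).
The central angle between the endpoints is δ = arccos(p₁·p₂) ≈ 1.303 rad (74.7°).
Interpolate at f = 9/10 with slerp weights a = sin((1−f)δ)/sin δ ≈ 0.135, b = sin(fδ)/sin δ ≈ 0.956.
p = a·p₁ + b·p₂ ≈ (-0.600, -0.699, -0.390); φ = arcsin(p_z) ≈ -22.93°, λ = atan2(p_y, p_x) ≈ -130.67°.

≈ (22.9°S, 130.7°W)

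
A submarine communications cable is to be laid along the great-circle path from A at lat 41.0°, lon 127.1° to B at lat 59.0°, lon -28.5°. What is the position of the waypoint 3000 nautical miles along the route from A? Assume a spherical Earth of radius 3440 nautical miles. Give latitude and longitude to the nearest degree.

Write both endpoints as unit vectors p₁, p₂ with components (cos φ cos λ, cos φ sin λ, sin φ).
The central angle between the endpoints is δ = arccos(p₁·p₂) ≈ 1.361 rad (78.0°). The total great-circle distance is δ·R ≈ 1.361 × 3440 ≈ 4681 nmi, so the target fraction is f = 3000/4681 ≈ 0.641.
Interpolate at f ≈ 0.641 with slerp weights a = sin((1−f)δ)/sin δ ≈ 0.480, b = sin(fδ)/sin δ ≈ 0.783.
p = a·p₁ + b·p₂ ≈ (0.136, 0.097, 0.986); φ = arcsin(p_z) ≈ 80.41°, λ = atan2(p_y, p_x) ≈ 35.43°.

≈ lat 80°, lon 35°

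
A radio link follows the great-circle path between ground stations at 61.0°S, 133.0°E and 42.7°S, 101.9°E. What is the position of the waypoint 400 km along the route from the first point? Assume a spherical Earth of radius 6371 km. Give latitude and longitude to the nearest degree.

From cos δ = sin φ₁ sin φ₂ + cos φ₁ cos φ₂ cos Δλ, the central angle is δ ≈ 0.455 rad (26.1°). The total great-circle distance is δ·R ≈ 0.455 × 6371 ≈ 2899 km, so the target fraction is f = 400/2899 ≈ 0.138.
Interpolate at f ≈ 0.138 with slerp weights a = sin((1−f)δ)/sin δ ≈ 0.870, b = sin(fδ)/sin δ ≈ 0.143.
p = a·p₁ + b·p₂ ≈ (-0.309, 0.411, -0.858); φ = arcsin(p_z) ≈ -59.04°, λ = atan2(p_y, p_x) ≈ 126.95°.

≈ 59°S, 127°E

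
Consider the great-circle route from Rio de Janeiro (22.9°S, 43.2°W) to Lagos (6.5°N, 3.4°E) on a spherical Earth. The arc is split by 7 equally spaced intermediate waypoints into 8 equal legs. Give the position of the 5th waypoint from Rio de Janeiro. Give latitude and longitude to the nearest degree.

≈ 5°S, 13°W

Convert each endpoint to a unit vector on the sphere (x = cos φ cos λ, y = cos φ sin λ, z = sin φ).
The central angle between the endpoints is δ = arccos(p₁·p₂) ≈ 0.946 rad (54.2°).
Interpolate at f = 5/8 with slerp weights a = sin((1−f)δ)/sin δ ≈ 0.428, b = sin(fδ)/sin δ ≈ 0.687.
p = a·p₁ + b·p₂ ≈ (0.969, -0.230, -0.089); φ = arcsin(p_z) ≈ -5.10°, λ = atan2(p_y, p_x) ≈ -13.33°.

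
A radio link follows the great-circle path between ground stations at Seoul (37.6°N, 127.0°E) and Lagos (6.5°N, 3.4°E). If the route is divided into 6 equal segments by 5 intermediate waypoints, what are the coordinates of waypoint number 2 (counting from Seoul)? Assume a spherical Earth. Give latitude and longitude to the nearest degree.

≈ 45°N, 78°E

From cos δ = sin φ₁ sin φ₂ + cos φ₁ cos φ₂ cos Δλ, the central angle is δ ≈ 1.946 rad (111.5°).
Interpolate at f = 2/6 with slerp weights a = sin((1−f)δ)/sin δ ≈ 1.035, b = sin(fδ)/sin δ ≈ 0.649.
p = a·p₁ + b·p₂ ≈ (0.151, 0.693, 0.705); φ = arcsin(p_z) ≈ 44.82°, λ = atan2(p_y, p_x) ≈ 77.74°.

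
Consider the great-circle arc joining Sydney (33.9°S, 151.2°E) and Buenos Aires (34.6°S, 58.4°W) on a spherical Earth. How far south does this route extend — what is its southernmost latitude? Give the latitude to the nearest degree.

≈ 69°S

The great circle lies in the plane with unit normal n̂ = (p₁ × p₂)/|p₁ × p₂|.
Here n̂_z ≈ +0.351; the vertex latitude is φ_max = arccos|n̂_z| ≈ 69.4°.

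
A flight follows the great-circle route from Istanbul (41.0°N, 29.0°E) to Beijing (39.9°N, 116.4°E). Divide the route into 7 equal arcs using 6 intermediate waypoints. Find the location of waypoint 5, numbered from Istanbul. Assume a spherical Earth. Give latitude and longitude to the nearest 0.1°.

Write both endpoints as unit vectors p₁, p₂ with components (cos φ cos λ, cos φ sin λ, sin φ).
The central angle between the endpoints is δ = arccos(p₁·p₂) ≈ 1.107 rad (63.4°).
Interpolate at f = 5/7 with slerp weights a = sin((1−f)δ)/sin δ ≈ 0.348, b = sin(fδ)/sin δ ≈ 0.795.
p = a·p₁ + b·p₂ ≈ (-0.042, 0.673, 0.738); φ = arcsin(p_z) ≈ 47.57°, λ = atan2(p_y, p_x) ≈ 93.53°.

≈ 47.6°N, 93.5°E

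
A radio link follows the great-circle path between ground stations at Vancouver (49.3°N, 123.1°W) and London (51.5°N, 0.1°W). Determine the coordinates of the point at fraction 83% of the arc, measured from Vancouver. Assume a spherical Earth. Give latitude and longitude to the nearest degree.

≈ 60°N, 14°W

Convert each endpoint to a unit vector on the sphere (x = cos φ cos λ, y = cos φ sin λ, z = sin φ).
The central angle between the endpoints is δ = arccos(p₁·p₂) ≈ 1.189 rad (68.1°).
Interpolate at f = 0.83 with slerp weights a = sin((1−f)δ)/sin δ ≈ 0.216, b = sin(fδ)/sin δ ≈ 0.899.
p = a·p₁ + b·p₂ ≈ (0.483, -0.119, 0.868); φ = arcsin(p_z) ≈ 60.19°, λ = atan2(p_y, p_x) ≈ -13.87°.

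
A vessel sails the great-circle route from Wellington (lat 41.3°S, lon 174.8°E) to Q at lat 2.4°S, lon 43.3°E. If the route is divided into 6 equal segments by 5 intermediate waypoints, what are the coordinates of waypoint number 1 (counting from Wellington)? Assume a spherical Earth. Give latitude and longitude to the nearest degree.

Write both endpoints as unit vectors p₁, p₂ with components (cos φ cos λ, cos φ sin λ, sin φ).
The central angle between the endpoints is δ = arccos(p₁·p₂) ≈ 2.060 rad (118.0°).
Interpolate at f = 1/6 with slerp weights a = sin((1−f)δ)/sin δ ≈ 1.121, b = sin(fδ)/sin δ ≈ 0.381.
p = a·p₁ + b·p₂ ≈ (-0.561, 0.338, -0.756); φ = arcsin(p_z) ≈ -49.08°, λ = atan2(p_y, p_x) ≈ 148.98°.

≈ lat 49°S, lon 149°E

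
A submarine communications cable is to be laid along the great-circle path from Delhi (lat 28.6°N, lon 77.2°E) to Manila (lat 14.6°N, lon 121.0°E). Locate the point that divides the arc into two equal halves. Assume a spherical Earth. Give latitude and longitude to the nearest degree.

≈ lat 23°N, lon 100°E

From cos δ = sin φ₁ sin φ₂ + cos φ₁ cos φ₂ cos Δλ, the central angle is δ ≈ 0.747 rad (42.8°).
Interpolate at f = 1/2 with slerp weights a = sin((1−f)δ)/sin δ ≈ 0.537, b = sin(fδ)/sin δ ≈ 0.537.
p = a·p₁ + b·p₂ ≈ (-0.163, 0.905, 0.392); φ = arcsin(p_z) ≈ 23.11°, λ = atan2(p_y, p_x) ≈ 100.22°.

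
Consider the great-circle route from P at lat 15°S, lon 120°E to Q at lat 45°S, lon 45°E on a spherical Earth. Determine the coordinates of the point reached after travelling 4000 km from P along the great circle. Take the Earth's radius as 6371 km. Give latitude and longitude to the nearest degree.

≈ lat 37°S, lon 88°E

Write both endpoints as unit vectors p₁, p₂ with components (cos φ cos λ, cos φ sin λ, sin φ).
The central angle between the endpoints is δ = arccos(p₁·p₂) ≈ 1.203 rad (68.9°). The total great-circle distance is δ·R ≈ 1.203 × 6371 ≈ 7663 km, so the target fraction is f = 4000/7663 ≈ 0.522.
Interpolate at f ≈ 0.522 with slerp weights a = sin((1−f)δ)/sin δ ≈ 0.583, b = sin(fδ)/sin δ ≈ 0.630.
p = a·p₁ + b·p₂ ≈ (0.033, 0.802, -0.596); φ = arcsin(p_z) ≈ -36.58°, λ = atan2(p_y, p_x) ≈ 87.62°.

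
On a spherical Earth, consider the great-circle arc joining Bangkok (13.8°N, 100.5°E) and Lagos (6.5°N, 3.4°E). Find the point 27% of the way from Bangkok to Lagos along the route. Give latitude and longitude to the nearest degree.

The haversine formula gives a central angle δ ≈ 1.663 rad (95.3°) between the endpoints.
Interpolate at f = 0.27 with slerp weights a = sin((1−f)δ)/sin δ ≈ 0.941, b = sin(fδ)/sin δ ≈ 0.436.
p = a·p₁ + b·p₂ ≈ (0.266, 0.924, 0.274); φ = arcsin(p_z) ≈ 15.89°, λ = atan2(p_y, p_x) ≈ 73.95°.

≈ 16°N, 74°E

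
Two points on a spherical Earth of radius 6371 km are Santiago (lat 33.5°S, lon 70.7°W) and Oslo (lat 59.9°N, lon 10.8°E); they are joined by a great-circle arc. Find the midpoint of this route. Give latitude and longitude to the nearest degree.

From cos δ = sin φ₁ sin φ₂ + cos φ₁ cos φ₂ cos Δλ, the central angle is δ ≈ 2.000 rad (114.6°).
Interpolate at f = 1/2 with slerp weights a = sin((1−f)δ)/sin δ ≈ 0.925, b = sin(fδ)/sin δ ≈ 0.925.
p = a·p₁ + b·p₂ ≈ (0.711, -0.641, 0.290); φ = arcsin(p_z) ≈ 16.84°, λ = atan2(p_y, p_x) ≈ -42.05°.

≈ lat 17°N, lon 42°W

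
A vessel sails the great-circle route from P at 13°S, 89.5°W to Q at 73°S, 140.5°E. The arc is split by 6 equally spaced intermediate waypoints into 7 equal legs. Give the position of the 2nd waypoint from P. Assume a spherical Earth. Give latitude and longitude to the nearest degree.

≈ 37°S, 96°W

Write both endpoints as unit vectors p₁, p₂ with components (cos φ cos λ, cos φ sin λ, sin φ).
The central angle between the endpoints is δ = arccos(p₁·p₂) ≈ 1.539 rad (88.2°).
Interpolate at f = 2/7 with slerp weights a = sin((1−f)δ)/sin δ ≈ 0.891, b = sin(fδ)/sin δ ≈ 0.426.
p = a·p₁ + b·p₂ ≈ (-0.088, -0.789, -0.608); φ = arcsin(p_z) ≈ -37.43°, λ = atan2(p_y, p_x) ≈ -96.40°.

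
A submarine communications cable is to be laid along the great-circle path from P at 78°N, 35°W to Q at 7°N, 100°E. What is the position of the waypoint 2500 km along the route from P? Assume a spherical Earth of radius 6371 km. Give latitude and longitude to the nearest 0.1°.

≈ 73.8°N, 70.5°E

Convert each endpoint to a unit vector on the sphere (x = cos φ cos λ, y = cos φ sin λ, z = sin φ).
The central angle between the endpoints is δ = arccos(p₁·p₂) ≈ 1.598 rad (91.5°). The total great-circle distance is δ·R ≈ 1.598 × 6371 ≈ 10178 km, so the target fraction is f = 2500/10178 ≈ 0.246.
Interpolate at f ≈ 0.246 with slerp weights a = sin((1−f)δ)/sin δ ≈ 0.934, b = sin(fδ)/sin δ ≈ 0.383.
p = a·p₁ + b·p₂ ≈ (0.093, 0.263, 0.960); φ = arcsin(p_z) ≈ 73.83°, λ = atan2(p_y, p_x) ≈ 70.46°.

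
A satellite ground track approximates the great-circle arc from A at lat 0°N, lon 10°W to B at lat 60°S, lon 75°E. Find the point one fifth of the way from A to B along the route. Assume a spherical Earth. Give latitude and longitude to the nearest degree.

Convert each endpoint to a unit vector on the sphere (x = cos φ cos λ, y = cos φ sin λ, z = sin φ).
The central angle between the endpoints is δ = arccos(p₁·p₂) ≈ 1.527 rad (87.5°).
Interpolate at f = 1/5 with slerp weights a = sin((1−f)δ)/sin δ ≈ 0.941, b = sin(fδ)/sin δ ≈ 0.301.
p = a·p₁ + b·p₂ ≈ (0.965, -0.018, -0.261); φ = arcsin(p_z) ≈ -15.11°, λ = atan2(p_y, p_x) ≈ -1.07°.

≈ lat 15°S, lon 1°W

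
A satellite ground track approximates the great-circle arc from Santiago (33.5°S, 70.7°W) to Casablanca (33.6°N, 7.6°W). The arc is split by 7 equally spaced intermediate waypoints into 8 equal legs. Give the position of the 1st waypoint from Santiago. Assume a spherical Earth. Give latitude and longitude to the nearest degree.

Convert each endpoint to a unit vector on the sphere (x = cos φ cos λ, y = cos φ sin λ, z = sin φ).
The central angle between the endpoints is δ = arccos(p₁·p₂) ≈ 1.562 rad (89.5°).
Interpolate at f = 1/8 with slerp weights a = sin((1−f)δ)/sin δ ≈ 0.979, b = sin(fδ)/sin δ ≈ 0.194.
p = a·p₁ + b·p₂ ≈ (0.430, -0.792, -0.433); φ = arcsin(p_z) ≈ -25.67°, λ = atan2(p_y, p_x) ≈ -61.50°.

≈ 26°S, 61°W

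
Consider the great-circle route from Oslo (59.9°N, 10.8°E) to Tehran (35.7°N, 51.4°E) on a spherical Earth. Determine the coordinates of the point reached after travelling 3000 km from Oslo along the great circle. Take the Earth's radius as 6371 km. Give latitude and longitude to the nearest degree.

≈ 43°N, 45°E

From cos δ = sin φ₁ sin φ₂ + cos φ₁ cos φ₂ cos Δλ, the central angle is δ ≈ 0.620 rad (35.5°). The total great-circle distance is δ·R ≈ 0.620 × 6371 ≈ 3948 km, so the target fraction is f = 3000/3948 ≈ 0.760.
Interpolate at f ≈ 0.760 with slerp weights a = sin((1−f)δ)/sin δ ≈ 0.255, b = sin(fδ)/sin δ ≈ 0.781.
p = a·p₁ + b·p₂ ≈ (0.522, 0.520, 0.677); φ = arcsin(p_z) ≈ 42.58°, λ = atan2(p_y, p_x) ≈ 44.90°.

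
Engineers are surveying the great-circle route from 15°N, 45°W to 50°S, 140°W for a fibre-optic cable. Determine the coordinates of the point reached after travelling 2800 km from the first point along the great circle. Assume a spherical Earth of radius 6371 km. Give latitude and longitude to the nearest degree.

≈ 4°S, 61°W

From cos δ = sin φ₁ sin φ₂ + cos φ₁ cos φ₂ cos Δλ, the central angle is δ ≈ 1.826 rad (104.6°). The total great-circle distance is δ·R ≈ 1.826 × 6371 ≈ 11633 km, so the target fraction is f = 2800/11633 ≈ 0.241.
Interpolate at f ≈ 0.241 with slerp weights a = sin((1−f)δ)/sin δ ≈ 1.016, b = sin(fδ)/sin δ ≈ 0.440.
p = a·p₁ + b·p₂ ≈ (0.477, -0.876, -0.074); φ = arcsin(p_z) ≈ -4.24°, λ = atan2(p_y, p_x) ≈ -61.40°.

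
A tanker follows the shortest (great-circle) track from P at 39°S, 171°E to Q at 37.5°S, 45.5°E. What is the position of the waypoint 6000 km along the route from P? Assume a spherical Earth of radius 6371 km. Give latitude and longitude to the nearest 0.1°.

The haversine formula gives a central angle δ ≈ 1.546 rad (88.6°) between the endpoints. The total great-circle distance is δ·R ≈ 1.546 × 6371 ≈ 9848 km, so the target fraction is f = 6000/9848 ≈ 0.609.
Interpolate at f ≈ 0.609 with slerp weights a = sin((1−f)δ)/sin δ ≈ 0.568, b = sin(fδ)/sin δ ≈ 0.809.
p = a·p₁ + b·p₂ ≈ (0.014, 0.527, -0.850); φ = arcsin(p_z) ≈ -58.20°, λ = atan2(p_y, p_x) ≈ 88.51°.

≈ 58.2°S, 88.5°E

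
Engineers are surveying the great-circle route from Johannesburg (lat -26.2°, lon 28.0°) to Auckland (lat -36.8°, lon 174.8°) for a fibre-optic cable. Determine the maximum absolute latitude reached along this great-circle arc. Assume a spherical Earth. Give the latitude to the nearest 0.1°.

The great circle lies in the plane with unit normal n̂ = (p₁ × p₂)/|p₁ × p₂|.
Here n̂_z ≈ +0.418; the vertex latitude is φ_max = arccos|n̂_z| ≈ 65.3°.
Check via Clairaut: cos φ_max = |cos φ₁| · sin C = cos(26.2°)·sin(152.2°) ≈ 0.418, again giving ≈ 65.3°.

≈ -65.3°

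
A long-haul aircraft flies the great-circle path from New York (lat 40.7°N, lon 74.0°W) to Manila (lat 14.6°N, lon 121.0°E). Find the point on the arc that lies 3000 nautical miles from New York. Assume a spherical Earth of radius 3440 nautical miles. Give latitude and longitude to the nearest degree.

≈ lat 77°N, lon 161°W

Convert each endpoint to a unit vector on the sphere (x = cos φ cos λ, y = cos φ sin λ, z = sin φ).
The central angle between the endpoints is δ = arccos(p₁·p₂) ≈ 2.146 rad (123.0°). The total great-circle distance is δ·R ≈ 2.146 × 3440 ≈ 7383 nmi, so the target fraction is f = 3000/7383 ≈ 0.406.
Interpolate at f ≈ 0.406 with slerp weights a = sin((1−f)δ)/sin δ ≈ 1.140, b = sin(fδ)/sin δ ≈ 0.913.
p = a·p₁ + b·p₂ ≈ (-0.217, -0.074, 0.973); φ = arcsin(p_z) ≈ 76.77°, λ = atan2(p_y, p_x) ≈ -161.21°.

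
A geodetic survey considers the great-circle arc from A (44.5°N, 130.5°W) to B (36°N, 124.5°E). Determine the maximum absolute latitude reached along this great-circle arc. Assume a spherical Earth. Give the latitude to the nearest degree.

≈ 55°N

The great circle lies in the plane with unit normal n̂ = (p₁ × p₂)/|p₁ × p₂|.
Here n̂_z ≈ -0.578; the vertex latitude is φ_max = arccos|n̂_z| ≈ 54.7°.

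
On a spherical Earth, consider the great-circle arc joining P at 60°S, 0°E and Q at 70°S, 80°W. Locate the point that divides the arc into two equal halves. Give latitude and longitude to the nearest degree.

≈ 70°S, 31°W

Write both endpoints as unit vectors p₁, p₂ with components (cos φ cos λ, cos φ sin λ, sin φ).
The central angle between the endpoints is δ = arccos(p₁·p₂) ≈ 0.567 rad (32.5°).
Interpolate at f = 1/2 with slerp weights a = sin((1−f)δ)/sin δ ≈ 0.521, b = sin(fδ)/sin δ ≈ 0.521.
p = a·p₁ + b·p₂ ≈ (0.291, -0.175, -0.940); φ = arcsin(p_z) ≈ -70.12°, λ = atan2(p_y, p_x) ≈ -31.05°.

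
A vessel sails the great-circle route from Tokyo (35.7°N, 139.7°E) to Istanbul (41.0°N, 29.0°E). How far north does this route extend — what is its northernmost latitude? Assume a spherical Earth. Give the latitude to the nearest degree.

The great circle lies in the plane with unit normal n̂ = (p₁ × p₂)/|p₁ × p₂|.
Here n̂_z ≈ -0.581; the vertex latitude is φ_max = arccos|n̂_z| ≈ 54.5°.

≈ 54°N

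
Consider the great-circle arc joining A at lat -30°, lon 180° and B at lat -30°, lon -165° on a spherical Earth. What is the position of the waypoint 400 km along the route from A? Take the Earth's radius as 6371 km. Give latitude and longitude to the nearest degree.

≈ lat -30°, lon -176°

From cos δ = sin φ₁ sin φ₂ + cos φ₁ cos φ₂ cos Δλ, the central angle is δ ≈ 0.227 rad (13.0°). The total great-circle distance is δ·R ≈ 0.227 × 6371 ≈ 1443 km, so the target fraction is f = 400/1443 ≈ 0.277.
Interpolate at f ≈ 0.277 with slerp weights a = sin((1−f)δ)/sin δ ≈ 0.726, b = sin(fδ)/sin δ ≈ 0.279.
p = a·p₁ + b·p₂ ≈ (-0.862, -0.063, -0.503); φ = arcsin(p_z) ≈ -30.17°, λ = atan2(p_y, p_x) ≈ -175.85°.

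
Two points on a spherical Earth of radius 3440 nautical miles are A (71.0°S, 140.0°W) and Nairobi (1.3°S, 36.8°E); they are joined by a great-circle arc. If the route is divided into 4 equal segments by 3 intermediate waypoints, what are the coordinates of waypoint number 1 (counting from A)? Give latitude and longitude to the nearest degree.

≈ (82°S, 29°E)

From cos δ = sin φ₁ sin φ₂ + cos φ₁ cos φ₂ cos Δλ, the central angle is δ ≈ 1.879 rad (107.7°).
Interpolate at f = 1/4 with slerp weights a = sin((1−f)δ)/sin δ ≈ 1.036, b = sin(fδ)/sin δ ≈ 0.475.
p = a·p₁ + b·p₂ ≈ (0.122, 0.068, -0.990); φ = arcsin(p_z) ≈ -81.98°, λ = atan2(p_y, p_x) ≈ 29.05°.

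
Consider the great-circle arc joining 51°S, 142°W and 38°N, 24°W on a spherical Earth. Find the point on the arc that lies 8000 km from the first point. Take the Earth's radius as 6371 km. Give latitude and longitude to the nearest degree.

≈ 9°S, 70°W

Convert each endpoint to a unit vector on the sphere (x = cos φ cos λ, y = cos φ sin λ, z = sin φ).
The central angle between the endpoints is δ = arccos(p₁·p₂) ≈ 2.362 rad (135.3°). The total great-circle distance is δ·R ≈ 2.362 × 6371 ≈ 15049 km, so the target fraction is f = 8000/15049 ≈ 0.532.
Interpolate at f ≈ 0.532 with slerp weights a = sin((1−f)δ)/sin δ ≈ 1.272, b = sin(fδ)/sin δ ≈ 1.353.
p = a·p₁ + b·p₂ ≈ (0.343, -0.926, -0.156); φ = arcsin(p_z) ≈ -8.96°, λ = atan2(p_y, p_x) ≈ -69.69°.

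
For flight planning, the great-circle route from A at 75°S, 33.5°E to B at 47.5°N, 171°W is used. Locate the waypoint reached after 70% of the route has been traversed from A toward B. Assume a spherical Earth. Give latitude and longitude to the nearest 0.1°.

≈ 3.0°N, 179.9°W

Convert each endpoint to a unit vector on the sphere (x = cos φ cos λ, y = cos φ sin λ, z = sin φ).
The central angle between the endpoints is δ = arccos(p₁·p₂) ≈ 2.629 rad (150.6°).
Interpolate at f = 0.70 with slerp weights a = sin((1−f)δ)/sin δ ≈ 1.445, b = sin(fδ)/sin δ ≈ 1.964.
p = a·p₁ + b·p₂ ≈ (-0.999, -0.001, 0.052); φ = arcsin(p_z) ≈ 2.98°, λ = atan2(p_y, p_x) ≈ -179.94°.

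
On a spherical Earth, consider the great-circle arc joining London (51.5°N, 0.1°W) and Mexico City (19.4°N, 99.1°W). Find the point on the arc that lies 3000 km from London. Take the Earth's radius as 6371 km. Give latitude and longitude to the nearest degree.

Write both endpoints as unit vectors p₁, p₂ with components (cos φ cos λ, cos φ sin λ, sin φ).
The central angle between the endpoints is δ = arccos(p₁·p₂) ≈ 1.402 rad (80.3°). The total great-circle distance is δ·R ≈ 1.402 × 6371 ≈ 8931 km, so the target fraction is f = 3000/8931 ≈ 0.336.
Interpolate at f ≈ 0.336 with slerp weights a = sin((1−f)δ)/sin δ ≈ 0.814, b = sin(fδ)/sin δ ≈ 0.460.
p = a·p₁ + b·p₂ ≈ (0.438, -0.430, 0.790); φ = arcsin(p_z) ≈ 52.16°, λ = atan2(p_y, p_x) ≈ -44.44°.

≈ (52°N, 44°W)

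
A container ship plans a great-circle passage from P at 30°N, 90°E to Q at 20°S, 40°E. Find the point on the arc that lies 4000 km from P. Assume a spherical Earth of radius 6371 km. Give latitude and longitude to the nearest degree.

≈ 5°N, 63°E

From cos δ = sin φ₁ sin φ₂ + cos φ₁ cos φ₂ cos Δλ, the central angle is δ ≈ 1.211 rad (69.4°). The total great-circle distance is δ·R ≈ 1.211 × 6371 ≈ 7715 km, so the target fraction is f = 4000/7715 ≈ 0.518.
Interpolate at f ≈ 0.518 with slerp weights a = sin((1−f)δ)/sin δ ≈ 0.588, b = sin(fδ)/sin δ ≈ 0.628.
p = a·p₁ + b·p₂ ≈ (0.452, 0.889, 0.080); φ = arcsin(p_z) ≈ 4.56°, λ = atan2(p_y, p_x) ≈ 63.05°.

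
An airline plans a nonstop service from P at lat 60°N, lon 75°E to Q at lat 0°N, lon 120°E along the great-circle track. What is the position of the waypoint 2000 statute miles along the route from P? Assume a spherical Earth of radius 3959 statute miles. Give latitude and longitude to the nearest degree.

≈ lat 37°N, lon 102°E

Convert each endpoint to a unit vector on the sphere (x = cos φ cos λ, y = cos φ sin λ, z = sin φ).
The central angle between the endpoints is δ = arccos(p₁·p₂) ≈ 1.209 rad (69.3°). The total great-circle distance is δ·R ≈ 1.209 × 3959 ≈ 4788 mi, so the target fraction is f = 2000/4788 ≈ 0.418.
Interpolate at f ≈ 0.418 with slerp weights a = sin((1−f)δ)/sin δ ≈ 0.692, b = sin(fδ)/sin δ ≈ 0.517.
p = a·p₁ + b·p₂ ≈ (-0.169, 0.782, 0.599); φ = arcsin(p_z) ≈ 36.83°, λ = atan2(p_y, p_x) ≈ 102.20°.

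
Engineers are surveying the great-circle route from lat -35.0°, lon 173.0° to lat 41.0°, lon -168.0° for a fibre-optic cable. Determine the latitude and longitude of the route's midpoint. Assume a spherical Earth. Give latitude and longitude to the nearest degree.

From cos δ = sin φ₁ sin φ₂ + cos φ₁ cos φ₂ cos Δλ, the central angle is δ ≈ 1.361 rad (78.0°).
Interpolate at f = 1/2 with slerp weights a = sin((1−f)δ)/sin δ ≈ 0.643, b = sin(fδ)/sin δ ≈ 0.643.
p = a·p₁ + b·p₂ ≈ (-0.998, -0.037, 0.053); φ = arcsin(p_z) ≈ 3.04°, λ = atan2(p_y, p_x) ≈ -177.89°.

≈ lat 3°, lon -178°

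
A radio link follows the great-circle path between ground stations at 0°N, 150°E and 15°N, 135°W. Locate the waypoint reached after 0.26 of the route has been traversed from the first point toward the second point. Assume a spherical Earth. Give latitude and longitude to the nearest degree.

≈ 5°N, 169°E

From cos δ = sin φ₁ sin φ₂ + cos φ₁ cos φ₂ cos Δλ, the central angle is δ ≈ 1.318 rad (75.5°).
Interpolate at f = 0.26 with slerp weights a = sin((1−f)δ)/sin δ ≈ 0.855, b = sin(fδ)/sin δ ≈ 0.347.
p = a·p₁ + b·p₂ ≈ (-0.978, 0.190, 0.090); φ = arcsin(p_z) ≈ 5.15°, λ = atan2(p_y, p_x) ≈ 168.97°.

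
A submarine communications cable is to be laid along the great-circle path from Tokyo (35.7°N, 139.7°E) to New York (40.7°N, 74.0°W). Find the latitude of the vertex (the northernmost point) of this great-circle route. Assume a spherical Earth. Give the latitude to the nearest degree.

The great circle lies in the plane with unit normal n̂ = (p₁ × p₂)/|p₁ × p₂|.
Here n̂_z ≈ +0.345; the vertex latitude is φ_max = arccos|n̂_z| ≈ 69.8°.
Check via Clairaut: cos φ_max = |cos φ₁| · sin C = cos(35.7°)·sin(25.1°) ≈ 0.345, again giving ≈ 69.8°.

≈ 70°N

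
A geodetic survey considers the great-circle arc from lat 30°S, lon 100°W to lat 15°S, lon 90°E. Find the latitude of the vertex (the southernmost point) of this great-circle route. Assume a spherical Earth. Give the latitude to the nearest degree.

The great circle lies in the plane with unit normal n̂ = (p₁ × p₂)/|p₁ × p₂|.
Here n̂_z ≈ -0.202; the vertex latitude is φ_max = arccos|n̂_z| ≈ 78.4°.
Check via Clairaut: cos φ_max = |cos φ₁| · sin C = cos(30.0°)·sin(166.5°) ≈ 0.202, again giving ≈ 78.4°.

≈ 78°S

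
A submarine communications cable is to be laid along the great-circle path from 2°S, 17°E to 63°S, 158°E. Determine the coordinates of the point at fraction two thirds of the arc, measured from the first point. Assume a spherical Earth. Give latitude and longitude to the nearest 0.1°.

From cos δ = sin φ₁ sin φ₂ + cos φ₁ cos φ₂ cos Δλ, the central angle is δ ≈ 1.898 rad (108.8°).
Interpolate at f = 2/3 with slerp weights a = sin((1−f)δ)/sin δ ≈ 0.624, b = sin(fδ)/sin δ ≈ 1.007.
p = a·p₁ + b·p₂ ≈ (0.173, 0.354, -0.919); φ = arcsin(p_z) ≈ -66.81°, λ = atan2(p_y, p_x) ≈ 63.96°.

≈ 66.8°S, 64.0°E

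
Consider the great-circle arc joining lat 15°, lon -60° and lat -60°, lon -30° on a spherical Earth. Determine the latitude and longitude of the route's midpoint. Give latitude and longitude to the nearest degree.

Write both endpoints as unit vectors p₁, p₂ with components (cos φ cos λ, cos φ sin λ, sin φ).
The central angle between the endpoints is δ = arccos(p₁·p₂) ≈ 1.375 rad (78.8°).
Interpolate at f = 1/2 with slerp weights a = sin((1−f)δ)/sin δ ≈ 0.647, b = sin(fδ)/sin δ ≈ 0.647.
p = a·p₁ + b·p₂ ≈ (0.593, -0.703, -0.393); φ = arcsin(p_z) ≈ -23.14°, λ = atan2(p_y, p_x) ≈ -49.87°.

≈ lat -23°, lon -50°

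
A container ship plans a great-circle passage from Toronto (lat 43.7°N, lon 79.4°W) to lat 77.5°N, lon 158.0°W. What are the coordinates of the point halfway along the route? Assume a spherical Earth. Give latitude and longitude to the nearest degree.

≈ lat 65°N, lon 95°W

Convert each endpoint to a unit vector on the sphere (x = cos φ cos λ, y = cos φ sin λ, z = sin φ).
The central angle between the endpoints is δ = arccos(p₁·p₂) ≈ 0.788 rad (45.1°).
Interpolate at f = 1/2 with slerp weights a = sin((1−f)δ)/sin δ ≈ 0.541, b = sin(fδ)/sin δ ≈ 0.541.
p = a·p₁ + b·p₂ ≈ (-0.037, -0.429, 0.903); φ = arcsin(p_z) ≈ 64.52°, λ = atan2(p_y, p_x) ≈ -94.89°.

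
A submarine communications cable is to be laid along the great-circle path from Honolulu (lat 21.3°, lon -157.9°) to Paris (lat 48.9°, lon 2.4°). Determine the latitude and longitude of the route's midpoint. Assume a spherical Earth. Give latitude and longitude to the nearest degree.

≈ lat 71°, lon -123°

Convert each endpoint to a unit vector on the sphere (x = cos φ cos λ, y = cos φ sin λ, z = sin φ).
The central angle between the endpoints is δ = arccos(p₁·p₂) ≈ 1.879 rad (107.6°).
Interpolate at f = 1/2 with slerp weights a = sin((1−f)δ)/sin δ ≈ 0.847, b = sin(fδ)/sin δ ≈ 0.847.
p = a·p₁ + b·p₂ ≈ (-0.175, -0.274, 0.946); φ = arcsin(p_z) ≈ 71.06°, λ = atan2(p_y, p_x) ≈ -122.58°.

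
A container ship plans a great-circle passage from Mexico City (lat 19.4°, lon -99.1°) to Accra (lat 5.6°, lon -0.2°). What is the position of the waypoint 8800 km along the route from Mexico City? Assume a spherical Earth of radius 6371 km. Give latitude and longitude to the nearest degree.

Convert each endpoint to a unit vector on the sphere (x = cos φ cos λ, y = cos φ sin λ, z = sin φ).
The central angle between the endpoints is δ = arccos(p₁·p₂) ≈ 1.684 rad (96.5°). The total great-circle distance is δ·R ≈ 1.684 × 6371 ≈ 10728 km, so the target fraction is f = 8800/10728 ≈ 0.820.
Interpolate at f ≈ 0.820 with slerp weights a = sin((1−f)δ)/sin δ ≈ 0.300, b = sin(fδ)/sin δ ≈ 0.988.
p = a·p₁ + b·p₂ ≈ (0.939, -0.283, 0.196); φ = arcsin(p_z) ≈ 11.31°, λ = atan2(p_y, p_x) ≈ -16.76°.

≈ lat 11°, lon -17°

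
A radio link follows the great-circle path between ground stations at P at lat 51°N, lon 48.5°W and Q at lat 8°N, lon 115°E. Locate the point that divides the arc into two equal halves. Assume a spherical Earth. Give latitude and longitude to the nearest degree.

The haversine formula gives a central angle δ ≈ 2.082 rad (119.3°) between the endpoints.
Interpolate at f = 1/2 with slerp weights a = sin((1−f)δ)/sin δ ≈ 0.990, b = sin(fδ)/sin δ ≈ 0.990.
p = a·p₁ + b·p₂ ≈ (-0.001, 0.422, 0.907); φ = arcsin(p_z) ≈ 65.06°, λ = atan2(p_y, p_x) ≈ 90.20°.

≈ lat 65°N, lon 90°E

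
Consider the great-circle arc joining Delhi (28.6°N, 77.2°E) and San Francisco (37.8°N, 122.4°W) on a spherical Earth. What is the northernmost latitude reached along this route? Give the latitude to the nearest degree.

≈ 76°N

The great circle lies in the plane with unit normal n̂ = (p₁ × p₂)/|p₁ × p₂|.
Here n̂_z ≈ +0.249; the vertex latitude is φ_max = arccos|n̂_z| ≈ 75.6°.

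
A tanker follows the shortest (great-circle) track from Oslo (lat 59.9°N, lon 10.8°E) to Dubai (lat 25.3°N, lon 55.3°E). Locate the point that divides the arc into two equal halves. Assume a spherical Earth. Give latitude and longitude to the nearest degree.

Write both endpoints as unit vectors p₁, p₂ with components (cos φ cos λ, cos φ sin λ, sin φ).
The central angle between the endpoints is δ = arccos(p₁·p₂) ≈ 0.805 rad (46.1°).
Interpolate at f = 1/2 with slerp weights a = sin((1−f)δ)/sin δ ≈ 0.543, b = sin(fδ)/sin δ ≈ 0.543.
p = a·p₁ + b·p₂ ≈ (0.547, 0.455, 0.702); φ = arcsin(p_z) ≈ 44.62°, λ = atan2(p_y, p_x) ≈ 39.73°.

≈ lat 45°N, lon 40°E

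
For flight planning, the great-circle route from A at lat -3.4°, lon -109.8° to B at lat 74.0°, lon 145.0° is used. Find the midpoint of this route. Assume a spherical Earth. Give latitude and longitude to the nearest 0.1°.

Convert each endpoint to a unit vector on the sphere (x = cos φ cos λ, y = cos φ sin λ, z = sin φ).
The central angle between the endpoints is δ = arccos(p₁·p₂) ≈ 1.700 rad (97.4°).
Interpolate at f = 1/2 with slerp weights a = sin((1−f)δ)/sin δ ≈ 0.758, b = sin(fδ)/sin δ ≈ 0.758.
p = a·p₁ + b·p₂ ≈ (-0.427, -0.592, 0.683); φ = arcsin(p_z) ≈ 43.11°, λ = atan2(p_y, p_x) ≈ -125.83°.

≈ lat 43.1°, lon -125.8°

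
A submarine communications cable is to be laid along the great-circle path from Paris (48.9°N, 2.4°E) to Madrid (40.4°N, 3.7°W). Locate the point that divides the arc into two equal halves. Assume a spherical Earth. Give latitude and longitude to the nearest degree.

Write both endpoints as unit vectors p₁, p₂ with components (cos φ cos λ, cos φ sin λ, sin φ).
The central angle between the endpoints is δ = arccos(p₁·p₂) ≈ 0.166 rad (9.5°).
Interpolate at f = 1/2 with slerp weights a = sin((1−f)δ)/sin δ ≈ 0.502, b = sin(fδ)/sin δ ≈ 0.502.
p = a·p₁ + b·p₂ ≈ (0.711, -0.011, 0.703); φ = arcsin(p_z) ≈ 44.69°, λ = atan2(p_y, p_x) ≈ -0.87°.

≈ 45°N, 1°W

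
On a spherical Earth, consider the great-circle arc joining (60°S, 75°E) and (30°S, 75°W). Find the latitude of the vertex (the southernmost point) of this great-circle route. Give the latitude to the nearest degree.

≈ 77°S

The great circle lies in the plane with unit normal n̂ = (p₁ × p₂)/|p₁ × p₂|.
Here n̂_z ≈ -0.217; the vertex latitude is φ_max = arccos|n̂_z| ≈ 77.5°.
Check via Clairaut: cos φ_max = |cos φ₁| · sin C = cos(60.0°)·sin(154.3°) ≈ 0.217, again giving ≈ 77.5°.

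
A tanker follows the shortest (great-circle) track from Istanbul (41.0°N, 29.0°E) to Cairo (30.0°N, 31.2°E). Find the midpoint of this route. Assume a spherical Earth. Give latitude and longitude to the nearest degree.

≈ (36°N, 30°E)

From cos δ = sin φ₁ sin φ₂ + cos φ₁ cos φ₂ cos Δλ, the central angle is δ ≈ 0.194 rad (11.1°).
Interpolate at f = 1/2 with slerp weights a = sin((1−f)δ)/sin δ ≈ 0.502, b = sin(fδ)/sin δ ≈ 0.502.
p = a·p₁ + b·p₂ ≈ (0.704, 0.409, 0.581); φ = arcsin(p_z) ≈ 35.50°, λ = atan2(p_y, p_x) ≈ 30.18°.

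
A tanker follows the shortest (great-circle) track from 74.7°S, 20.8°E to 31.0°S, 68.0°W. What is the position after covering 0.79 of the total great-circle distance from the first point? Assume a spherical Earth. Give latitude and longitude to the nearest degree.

≈ 43°S, 63°W

Convert each endpoint to a unit vector on the sphere (x = cos φ cos λ, y = cos φ sin λ, z = sin φ).
The central angle between the endpoints is δ = arccos(p₁·p₂) ≈ 1.045 rad (59.9°).
Interpolate at f = 0.79 with slerp weights a = sin((1−f)δ)/sin δ ≈ 0.252, b = sin(fδ)/sin δ ≈ 0.850.
p = a·p₁ + b·p₂ ≈ (0.335, -0.652, -0.680); φ = arcsin(p_z) ≈ -42.88°, λ = atan2(p_y, p_x) ≈ -62.80°.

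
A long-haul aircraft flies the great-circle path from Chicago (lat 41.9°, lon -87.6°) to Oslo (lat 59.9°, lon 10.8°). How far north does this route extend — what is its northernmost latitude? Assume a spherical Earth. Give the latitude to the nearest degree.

The great circle lies in the plane with unit normal n̂ = (p₁ × p₂)/|p₁ × p₂|.
Here n̂_z ≈ +0.433; the vertex latitude is φ_max = arccos|n̂_z| ≈ 64.3°.
Check via Clairaut: cos φ_max = |cos φ₁| · sin C = cos(41.9°)·sin(35.6°) ≈ 0.433, again giving ≈ 64.3°.

≈ 64°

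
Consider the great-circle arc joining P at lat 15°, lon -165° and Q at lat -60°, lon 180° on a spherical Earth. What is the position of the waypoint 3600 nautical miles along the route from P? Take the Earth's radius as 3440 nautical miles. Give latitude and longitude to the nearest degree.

≈ lat -44°, lon -174°

Convert each endpoint to a unit vector on the sphere (x = cos φ cos λ, y = cos φ sin λ, z = sin φ).
The central angle between the endpoints is δ = arccos(p₁·p₂) ≈ 1.326 rad (76.0°). The total great-circle distance is δ·R ≈ 1.326 × 3440 ≈ 4561 nmi, so the target fraction is f = 3600/4561 ≈ 0.789.
Interpolate at f ≈ 0.789 with slerp weights a = sin((1−f)δ)/sin δ ≈ 0.284, b = sin(fδ)/sin δ ≈ 0.892.
p = a·p₁ + b·p₂ ≈ (-0.711, -0.071, -0.699); φ = arcsin(p_z) ≈ -44.36°, λ = atan2(p_y, p_x) ≈ -174.29°.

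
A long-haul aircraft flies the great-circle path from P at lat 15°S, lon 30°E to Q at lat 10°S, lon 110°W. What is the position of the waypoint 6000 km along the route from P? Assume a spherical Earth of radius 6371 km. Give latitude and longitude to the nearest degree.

≈ lat 33°S, lon 27°W

Write both endpoints as unit vectors p₁, p₂ with components (cos φ cos λ, cos φ sin λ, sin φ).
The central angle between the endpoints is δ = arccos(p₁·p₂) ≈ 2.324 rad (133.1°). The total great-circle distance is δ·R ≈ 2.324 × 6371 ≈ 14804 km, so the target fraction is f = 6000/14804 ≈ 0.405.
Interpolate at f ≈ 0.405 with slerp weights a = sin((1−f)δ)/sin δ ≈ 1.346, b = sin(fδ)/sin δ ≈ 1.108.
p = a·p₁ + b·p₂ ≈ (0.753, -0.375, -0.541); φ = arcsin(p_z) ≈ -32.74°, λ = atan2(p_y, p_x) ≈ -26.50°.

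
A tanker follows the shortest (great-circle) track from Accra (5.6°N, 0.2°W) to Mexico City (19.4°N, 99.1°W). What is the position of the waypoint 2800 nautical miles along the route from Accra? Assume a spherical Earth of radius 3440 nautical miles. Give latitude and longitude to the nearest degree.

≈ 19°N, 46°W

Write both endpoints as unit vectors p₁, p₂ with components (cos φ cos λ, cos φ sin λ, sin φ).
The central angle between the endpoints is δ = arccos(p₁·p₂) ≈ 1.684 rad (96.5°). The total great-circle distance is δ·R ≈ 1.684 × 3440 ≈ 5792 nmi, so the target fraction is f = 2800/5792 ≈ 0.483.
Interpolate at f ≈ 0.483 with slerp weights a = sin((1−f)δ)/sin δ ≈ 0.769, b = sin(fδ)/sin δ ≈ 0.732.
p = a·p₁ + b·p₂ ≈ (0.656, -0.684, 0.318); φ = arcsin(p_z) ≈ 18.55°, λ = atan2(p_y, p_x) ≈ -46.19°.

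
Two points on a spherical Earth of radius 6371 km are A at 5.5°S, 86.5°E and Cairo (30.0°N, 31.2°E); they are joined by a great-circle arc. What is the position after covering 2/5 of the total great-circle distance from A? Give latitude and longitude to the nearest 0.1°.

The haversine formula gives a central angle δ ≈ 1.112 rad (63.7°) between the endpoints.
Interpolate at f = 2/5 with slerp weights a = sin((1−f)δ)/sin δ ≈ 0.690, b = sin(fδ)/sin δ ≈ 0.480.
p = a·p₁ + b·p₂ ≈ (0.397, 0.901, 0.174); φ = arcsin(p_z) ≈ 10.01°, λ = atan2(p_y, p_x) ≈ 66.20°.

≈ 10.0°N, 66.2°E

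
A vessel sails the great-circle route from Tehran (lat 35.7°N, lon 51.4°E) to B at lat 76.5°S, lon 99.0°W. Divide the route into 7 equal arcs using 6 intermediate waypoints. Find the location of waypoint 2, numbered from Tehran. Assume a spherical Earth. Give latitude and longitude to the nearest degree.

From cos δ = sin φ₁ sin φ₂ + cos φ₁ cos φ₂ cos Δλ, the central angle is δ ≈ 2.392 rad (137.1°).
Interpolate at f = 2/7 with slerp weights a = sin((1−f)δ)/sin δ ≈ 1.454, b = sin(fδ)/sin δ ≈ 0.927.
p = a·p₁ + b·p₂ ≈ (0.703, 0.709, -0.053); φ = arcsin(p_z) ≈ -3.04°, λ = atan2(p_y, p_x) ≈ 45.25°.

≈ lat 3°S, lon 45°E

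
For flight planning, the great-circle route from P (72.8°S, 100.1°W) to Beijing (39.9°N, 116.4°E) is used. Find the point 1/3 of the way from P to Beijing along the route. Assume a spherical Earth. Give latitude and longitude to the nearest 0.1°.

≈ (52.0°S, 144.4°E)

From cos δ = sin φ₁ sin φ₂ + cos φ₁ cos φ₂ cos Δλ, the central angle is δ ≈ 2.490 rad (142.7°).
Interpolate at f = 1/3 with slerp weights a = sin((1−f)δ)/sin δ ≈ 1.642, b = sin(fδ)/sin δ ≈ 1.217.
p = a·p₁ + b·p₂ ≈ (-0.500, 0.358, -0.788); φ = arcsin(p_z) ≈ -52.04°, λ = atan2(p_y, p_x) ≈ 144.41°.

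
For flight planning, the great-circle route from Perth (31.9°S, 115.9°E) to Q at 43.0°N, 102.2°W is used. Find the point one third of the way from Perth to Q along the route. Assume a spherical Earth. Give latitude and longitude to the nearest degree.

≈ 1°S, 156°E

Write both endpoints as unit vectors p₁, p₂ with components (cos φ cos λ, cos φ sin λ, sin φ).
The central angle between the endpoints is δ = arccos(p₁·p₂) ≈ 2.585 rad (148.1°).
Interpolate at f = 1/3 with slerp weights a = sin((1−f)δ)/sin δ ≈ 1.871, b = sin(fδ)/sin δ ≈ 1.436.
p = a·p₁ + b·p₂ ≈ (-0.916, 0.402, -0.009); φ = arcsin(p_z) ≈ -0.51°, λ = atan2(p_y, p_x) ≈ 156.30°.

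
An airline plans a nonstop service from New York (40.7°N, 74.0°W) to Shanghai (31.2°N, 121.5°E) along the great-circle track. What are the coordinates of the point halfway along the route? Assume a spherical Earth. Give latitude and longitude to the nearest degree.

≈ (79°N, 180°E)

Write both endpoints as unit vectors p₁, p₂ with components (cos φ cos λ, cos φ sin λ, sin φ).
The central angle between the endpoints is δ = arccos(p₁·p₂) ≈ 1.862 rad (106.7°).
Interpolate at f = 1/2 with slerp weights a = sin((1−f)δ)/sin δ ≈ 0.837, b = sin(fδ)/sin δ ≈ 0.837.
p = a·p₁ + b·p₂ ≈ (-0.199, 0.000, 0.980); φ = arcsin(p_z) ≈ 78.51°, λ = atan2(p_y, p_x) ≈ 179.87°.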